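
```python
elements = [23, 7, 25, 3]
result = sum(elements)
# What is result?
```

Answer: 58

Derivation:
Trace (tracking result):
elements = [23, 7, 25, 3]  # -> elements = [23, 7, 25, 3]
result = sum(elements)  # -> result = 58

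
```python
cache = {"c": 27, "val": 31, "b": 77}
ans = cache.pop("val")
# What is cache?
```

Trace (tracking cache):
cache = {'c': 27, 'val': 31, 'b': 77}  # -> cache = {'c': 27, 'val': 31, 'b': 77}
ans = cache.pop('val')  # -> ans = 31

Answer: {'c': 27, 'b': 77}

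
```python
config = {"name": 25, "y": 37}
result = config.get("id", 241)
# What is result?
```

Answer: 241

Derivation:
Trace (tracking result):
config = {'name': 25, 'y': 37}  # -> config = {'name': 25, 'y': 37}
result = config.get('id', 241)  # -> result = 241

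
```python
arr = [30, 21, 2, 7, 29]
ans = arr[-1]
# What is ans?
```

Trace (tracking ans):
arr = [30, 21, 2, 7, 29]  # -> arr = [30, 21, 2, 7, 29]
ans = arr[-1]  # -> ans = 29

Answer: 29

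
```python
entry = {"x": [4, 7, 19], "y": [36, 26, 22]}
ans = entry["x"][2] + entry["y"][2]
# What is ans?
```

Trace (tracking ans):
entry = {'x': [4, 7, 19], 'y': [36, 26, 22]}  # -> entry = {'x': [4, 7, 19], 'y': [36, 26, 22]}
ans = entry['x'][2] + entry['y'][2]  # -> ans = 41

Answer: 41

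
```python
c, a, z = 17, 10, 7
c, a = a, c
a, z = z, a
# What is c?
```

Answer: 10

Derivation:
Trace (tracking c):
c, a, z = (17, 10, 7)  # -> c = 17, a = 10, z = 7
c, a = (a, c)  # -> c = 10, a = 17
a, z = (z, a)  # -> a = 7, z = 17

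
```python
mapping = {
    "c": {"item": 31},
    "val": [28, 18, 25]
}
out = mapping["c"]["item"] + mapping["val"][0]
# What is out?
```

Answer: 59

Derivation:
Trace (tracking out):
mapping = {'c': {'item': 31}, 'val': [28, 18, 25]}  # -> mapping = {'c': {'item': 31}, 'val': [28, 18, 25]}
out = mapping['c']['item'] + mapping['val'][0]  # -> out = 59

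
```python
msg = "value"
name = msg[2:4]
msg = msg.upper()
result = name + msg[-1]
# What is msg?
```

Answer: 'VALUE'

Derivation:
Trace (tracking msg):
msg = 'value'  # -> msg = 'value'
name = msg[2:4]  # -> name = 'lu'
msg = msg.upper()  # -> msg = 'VALUE'
result = name + msg[-1]  # -> result = 'luE'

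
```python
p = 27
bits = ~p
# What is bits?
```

Answer: -28

Derivation:
Trace (tracking bits):
p = 27  # -> p = 27
bits = ~p  # -> bits = -28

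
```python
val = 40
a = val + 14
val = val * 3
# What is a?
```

Answer: 54

Derivation:
Trace (tracking a):
val = 40  # -> val = 40
a = val + 14  # -> a = 54
val = val * 3  # -> val = 120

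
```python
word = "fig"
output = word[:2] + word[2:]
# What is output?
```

Answer: 'fig'

Derivation:
Trace (tracking output):
word = 'fig'  # -> word = 'fig'
output = word[:2] + word[2:]  # -> output = 'fig'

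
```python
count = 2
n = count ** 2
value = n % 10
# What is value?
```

Trace (tracking value):
count = 2  # -> count = 2
n = count ** 2  # -> n = 4
value = n % 10  # -> value = 4

Answer: 4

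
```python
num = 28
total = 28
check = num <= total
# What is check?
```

Trace (tracking check):
num = 28  # -> num = 28
total = 28  # -> total = 28
check = num <= total  # -> check = True

Answer: True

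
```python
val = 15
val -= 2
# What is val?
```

Trace (tracking val):
val = 15  # -> val = 15
val -= 2  # -> val = 13

Answer: 13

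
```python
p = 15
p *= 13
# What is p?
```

Trace (tracking p):
p = 15  # -> p = 15
p *= 13  # -> p = 195

Answer: 195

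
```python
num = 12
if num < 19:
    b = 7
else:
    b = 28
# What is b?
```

Trace (tracking b):
num = 12  # -> num = 12
if num < 19:  # condition is True
    b = 7  # -> b = 7

Answer: 7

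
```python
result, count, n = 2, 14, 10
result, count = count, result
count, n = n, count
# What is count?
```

Trace (tracking count):
result, count, n = (2, 14, 10)  # -> result = 2, count = 14, n = 10
result, count = (count, result)  # -> result = 14, count = 2
count, n = (n, count)  # -> count = 10, n = 2

Answer: 10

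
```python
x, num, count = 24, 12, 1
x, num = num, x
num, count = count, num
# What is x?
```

Trace (tracking x):
x, num, count = (24, 12, 1)  # -> x = 24, num = 12, count = 1
x, num = (num, x)  # -> x = 12, num = 24
num, count = (count, num)  # -> num = 1, count = 24

Answer: 12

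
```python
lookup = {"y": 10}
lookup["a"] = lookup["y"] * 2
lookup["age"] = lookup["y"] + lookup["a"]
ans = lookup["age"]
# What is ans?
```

Answer: 30

Derivation:
Trace (tracking ans):
lookup = {'y': 10}  # -> lookup = {'y': 10}
lookup['a'] = lookup['y'] * 2  # -> lookup = {'y': 10, 'a': 20}
lookup['age'] = lookup['y'] + lookup['a']  # -> lookup = {'y': 10, 'a': 20, 'age': 30}
ans = lookup['age']  # -> ans = 30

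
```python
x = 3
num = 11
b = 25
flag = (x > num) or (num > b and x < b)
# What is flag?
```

Answer: False

Derivation:
Trace (tracking flag):
x = 3  # -> x = 3
num = 11  # -> num = 11
b = 25  # -> b = 25
flag = x > num or (num > b and x < b)  # -> flag = False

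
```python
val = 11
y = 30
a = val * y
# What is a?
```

Trace (tracking a):
val = 11  # -> val = 11
y = 30  # -> y = 30
a = val * y  # -> a = 330

Answer: 330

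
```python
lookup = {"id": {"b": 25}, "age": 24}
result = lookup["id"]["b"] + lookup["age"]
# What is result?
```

Trace (tracking result):
lookup = {'id': {'b': 25}, 'age': 24}  # -> lookup = {'id': {'b': 25}, 'age': 24}
result = lookup['id']['b'] + lookup['age']  # -> result = 49

Answer: 49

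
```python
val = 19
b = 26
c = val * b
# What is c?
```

Trace (tracking c):
val = 19  # -> val = 19
b = 26  # -> b = 26
c = val * b  # -> c = 494

Answer: 494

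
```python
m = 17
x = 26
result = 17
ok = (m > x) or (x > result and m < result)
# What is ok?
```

Answer: False

Derivation:
Trace (tracking ok):
m = 17  # -> m = 17
x = 26  # -> x = 26
result = 17  # -> result = 17
ok = m > x or (x > result and m < result)  # -> ok = False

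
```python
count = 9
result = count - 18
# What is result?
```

Trace (tracking result):
count = 9  # -> count = 9
result = count - 18  # -> result = -9

Answer: -9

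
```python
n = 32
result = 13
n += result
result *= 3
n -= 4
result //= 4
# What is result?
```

Trace (tracking result):
n = 32  # -> n = 32
result = 13  # -> result = 13
n += result  # -> n = 45
result *= 3  # -> result = 39
n -= 4  # -> n = 41
result //= 4  # -> result = 9

Answer: 9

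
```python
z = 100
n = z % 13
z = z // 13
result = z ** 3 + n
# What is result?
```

Answer: 352

Derivation:
Trace (tracking result):
z = 100  # -> z = 100
n = z % 13  # -> n = 9
z = z // 13  # -> z = 7
result = z ** 3 + n  # -> result = 352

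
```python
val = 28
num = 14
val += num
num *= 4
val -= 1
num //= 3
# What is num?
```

Answer: 18

Derivation:
Trace (tracking num):
val = 28  # -> val = 28
num = 14  # -> num = 14
val += num  # -> val = 42
num *= 4  # -> num = 56
val -= 1  # -> val = 41
num //= 3  # -> num = 18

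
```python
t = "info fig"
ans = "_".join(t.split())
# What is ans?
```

Trace (tracking ans):
t = 'info fig'  # -> t = 'info fig'
ans = '_'.join(t.split())  # -> ans = 'info_fig'

Answer: 'info_fig'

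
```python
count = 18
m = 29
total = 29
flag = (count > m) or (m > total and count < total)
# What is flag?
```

Answer: False

Derivation:
Trace (tracking flag):
count = 18  # -> count = 18
m = 29  # -> m = 29
total = 29  # -> total = 29
flag = count > m or (m > total and count < total)  # -> flag = False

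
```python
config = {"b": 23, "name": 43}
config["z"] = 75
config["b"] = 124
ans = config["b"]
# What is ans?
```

Trace (tracking ans):
config = {'b': 23, 'name': 43}  # -> config = {'b': 23, 'name': 43}
config['z'] = 75  # -> config = {'b': 23, 'name': 43, 'z': 75}
config['b'] = 124  # -> config = {'b': 124, 'name': 43, 'z': 75}
ans = config['b']  # -> ans = 124

Answer: 124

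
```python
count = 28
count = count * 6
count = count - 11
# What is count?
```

Answer: 157

Derivation:
Trace (tracking count):
count = 28  # -> count = 28
count = count * 6  # -> count = 168
count = count - 11  # -> count = 157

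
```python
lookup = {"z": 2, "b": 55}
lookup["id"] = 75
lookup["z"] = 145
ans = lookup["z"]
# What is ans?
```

Trace (tracking ans):
lookup = {'z': 2, 'b': 55}  # -> lookup = {'z': 2, 'b': 55}
lookup['id'] = 75  # -> lookup = {'z': 2, 'b': 55, 'id': 75}
lookup['z'] = 145  # -> lookup = {'z': 145, 'b': 55, 'id': 75}
ans = lookup['z']  # -> ans = 145

Answer: 145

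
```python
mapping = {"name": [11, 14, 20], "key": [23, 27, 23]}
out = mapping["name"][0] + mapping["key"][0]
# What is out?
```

Trace (tracking out):
mapping = {'name': [11, 14, 20], 'key': [23, 27, 23]}  # -> mapping = {'name': [11, 14, 20], 'key': [23, 27, 23]}
out = mapping['name'][0] + mapping['key'][0]  # -> out = 34

Answer: 34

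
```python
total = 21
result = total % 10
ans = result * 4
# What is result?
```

Trace (tracking result):
total = 21  # -> total = 21
result = total % 10  # -> result = 1
ans = result * 4  # -> ans = 4

Answer: 1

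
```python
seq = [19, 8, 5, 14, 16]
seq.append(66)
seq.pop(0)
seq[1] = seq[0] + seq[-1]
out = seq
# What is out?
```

Answer: [8, 74, 14, 16, 66]

Derivation:
Trace (tracking out):
seq = [19, 8, 5, 14, 16]  # -> seq = [19, 8, 5, 14, 16]
seq.append(66)  # -> seq = [19, 8, 5, 14, 16, 66]
seq.pop(0)  # -> seq = [8, 5, 14, 16, 66]
seq[1] = seq[0] + seq[-1]  # -> seq = [8, 74, 14, 16, 66]
out = seq  # -> out = [8, 74, 14, 16, 66]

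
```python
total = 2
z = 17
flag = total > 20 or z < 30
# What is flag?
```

Answer: True

Derivation:
Trace (tracking flag):
total = 2  # -> total = 2
z = 17  # -> z = 17
flag = total > 20 or z < 30  # -> flag = True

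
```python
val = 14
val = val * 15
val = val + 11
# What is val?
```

Answer: 221

Derivation:
Trace (tracking val):
val = 14  # -> val = 14
val = val * 15  # -> val = 210
val = val + 11  # -> val = 221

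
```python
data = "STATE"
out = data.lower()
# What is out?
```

Answer: 'state'

Derivation:
Trace (tracking out):
data = 'STATE'  # -> data = 'STATE'
out = data.lower()  # -> out = 'state'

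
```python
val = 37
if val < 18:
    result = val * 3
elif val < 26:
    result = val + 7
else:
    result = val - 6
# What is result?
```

Trace (tracking result):
val = 37  # -> val = 37
if val < 18:  # condition is False
elif val < 26:  # condition is False
else:
    result = val - 6  # -> result = 31

Answer: 31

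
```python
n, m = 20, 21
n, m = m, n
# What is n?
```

Trace (tracking n):
n, m = (20, 21)  # -> n = 20, m = 21
n, m = (m, n)  # -> n = 21, m = 20

Answer: 21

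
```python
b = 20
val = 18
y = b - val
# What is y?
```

Answer: 2

Derivation:
Trace (tracking y):
b = 20  # -> b = 20
val = 18  # -> val = 18
y = b - val  # -> y = 2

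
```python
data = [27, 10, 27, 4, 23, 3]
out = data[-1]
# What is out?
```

Answer: 3

Derivation:
Trace (tracking out):
data = [27, 10, 27, 4, 23, 3]  # -> data = [27, 10, 27, 4, 23, 3]
out = data[-1]  # -> out = 3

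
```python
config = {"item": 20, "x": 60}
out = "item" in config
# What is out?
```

Trace (tracking out):
config = {'item': 20, 'x': 60}  # -> config = {'item': 20, 'x': 60}
out = 'item' in config  # -> out = True

Answer: True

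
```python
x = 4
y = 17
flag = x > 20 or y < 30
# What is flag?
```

Answer: True

Derivation:
Trace (tracking flag):
x = 4  # -> x = 4
y = 17  # -> y = 17
flag = x > 20 or y < 30  # -> flag = True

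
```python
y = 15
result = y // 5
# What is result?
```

Answer: 3

Derivation:
Trace (tracking result):
y = 15  # -> y = 15
result = y // 5  # -> result = 3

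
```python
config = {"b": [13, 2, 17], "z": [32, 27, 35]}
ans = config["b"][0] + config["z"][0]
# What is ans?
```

Trace (tracking ans):
config = {'b': [13, 2, 17], 'z': [32, 27, 35]}  # -> config = {'b': [13, 2, 17], 'z': [32, 27, 35]}
ans = config['b'][0] + config['z'][0]  # -> ans = 45

Answer: 45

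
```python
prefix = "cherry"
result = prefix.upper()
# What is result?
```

Trace (tracking result):
prefix = 'cherry'  # -> prefix = 'cherry'
result = prefix.upper()  # -> result = 'CHERRY'

Answer: 'CHERRY'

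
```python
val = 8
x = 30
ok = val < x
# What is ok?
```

Answer: True

Derivation:
Trace (tracking ok):
val = 8  # -> val = 8
x = 30  # -> x = 30
ok = val < x  # -> ok = True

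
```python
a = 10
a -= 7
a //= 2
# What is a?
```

Answer: 1

Derivation:
Trace (tracking a):
a = 10  # -> a = 10
a -= 7  # -> a = 3
a //= 2  # -> a = 1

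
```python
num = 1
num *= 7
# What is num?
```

Trace (tracking num):
num = 1  # -> num = 1
num *= 7  # -> num = 7

Answer: 7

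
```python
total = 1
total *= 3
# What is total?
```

Answer: 3

Derivation:
Trace (tracking total):
total = 1  # -> total = 1
total *= 3  # -> total = 3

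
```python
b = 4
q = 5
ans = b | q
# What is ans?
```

Trace (tracking ans):
b = 4  # -> b = 4
q = 5  # -> q = 5
ans = b | q  # -> ans = 5

Answer: 5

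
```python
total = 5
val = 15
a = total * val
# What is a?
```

Answer: 75

Derivation:
Trace (tracking a):
total = 5  # -> total = 5
val = 15  # -> val = 15
a = total * val  # -> a = 75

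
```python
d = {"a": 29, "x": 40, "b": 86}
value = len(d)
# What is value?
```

Answer: 3

Derivation:
Trace (tracking value):
d = {'a': 29, 'x': 40, 'b': 86}  # -> d = {'a': 29, 'x': 40, 'b': 86}
value = len(d)  # -> value = 3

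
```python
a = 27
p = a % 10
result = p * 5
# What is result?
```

Answer: 35

Derivation:
Trace (tracking result):
a = 27  # -> a = 27
p = a % 10  # -> p = 7
result = p * 5  # -> result = 35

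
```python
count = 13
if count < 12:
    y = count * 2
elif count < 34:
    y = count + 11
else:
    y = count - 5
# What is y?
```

Answer: 24

Derivation:
Trace (tracking y):
count = 13  # -> count = 13
if count < 12:  # condition is False
elif count < 34:  # condition is True
    y = count + 11  # -> y = 24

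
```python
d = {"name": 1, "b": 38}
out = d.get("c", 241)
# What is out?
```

Trace (tracking out):
d = {'name': 1, 'b': 38}  # -> d = {'name': 1, 'b': 38}
out = d.get('c', 241)  # -> out = 241

Answer: 241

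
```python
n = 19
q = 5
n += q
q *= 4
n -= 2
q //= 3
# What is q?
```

Trace (tracking q):
n = 19  # -> n = 19
q = 5  # -> q = 5
n += q  # -> n = 24
q *= 4  # -> q = 20
n -= 2  # -> n = 22
q //= 3  # -> q = 6

Answer: 6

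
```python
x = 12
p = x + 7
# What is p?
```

Trace (tracking p):
x = 12  # -> x = 12
p = x + 7  # -> p = 19

Answer: 19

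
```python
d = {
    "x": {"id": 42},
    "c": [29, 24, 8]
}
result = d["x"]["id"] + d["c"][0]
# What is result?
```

Trace (tracking result):
d = {'x': {'id': 42}, 'c': [29, 24, 8]}  # -> d = {'x': {'id': 42}, 'c': [29, 24, 8]}
result = d['x']['id'] + d['c'][0]  # -> result = 71

Answer: 71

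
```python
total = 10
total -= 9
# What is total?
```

Answer: 1

Derivation:
Trace (tracking total):
total = 10  # -> total = 10
total -= 9  # -> total = 1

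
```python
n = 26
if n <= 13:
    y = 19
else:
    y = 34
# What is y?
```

Trace (tracking y):
n = 26  # -> n = 26
if n <= 13:  # condition is False
else:
    y = 34  # -> y = 34

Answer: 34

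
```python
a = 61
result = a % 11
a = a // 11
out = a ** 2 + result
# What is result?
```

Answer: 6

Derivation:
Trace (tracking result):
a = 61  # -> a = 61
result = a % 11  # -> result = 6
a = a // 11  # -> a = 5
out = a ** 2 + result  # -> out = 31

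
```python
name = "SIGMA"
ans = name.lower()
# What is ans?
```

Trace (tracking ans):
name = 'SIGMA'  # -> name = 'SIGMA'
ans = name.lower()  # -> ans = 'sigma'

Answer: 'sigma'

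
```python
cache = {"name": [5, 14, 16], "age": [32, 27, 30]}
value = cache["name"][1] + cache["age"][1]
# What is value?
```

Answer: 41

Derivation:
Trace (tracking value):
cache = {'name': [5, 14, 16], 'age': [32, 27, 30]}  # -> cache = {'name': [5, 14, 16], 'age': [32, 27, 30]}
value = cache['name'][1] + cache['age'][1]  # -> value = 41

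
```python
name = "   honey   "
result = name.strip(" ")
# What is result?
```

Answer: 'honey'

Derivation:
Trace (tracking result):
name = '   honey   '  # -> name = '   honey   '
result = name.strip(' ')  # -> result = 'honey'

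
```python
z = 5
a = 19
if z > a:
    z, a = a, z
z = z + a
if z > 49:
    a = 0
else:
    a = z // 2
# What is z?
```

Answer: 24

Derivation:
Trace (tracking z):
z = 5  # -> z = 5
a = 19  # -> a = 19
if z > a:  # condition is False
z = z + a  # -> z = 24
if z > 49:  # condition is False
else:
    a = z // 2  # -> a = 12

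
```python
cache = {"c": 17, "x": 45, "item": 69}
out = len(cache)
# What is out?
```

Trace (tracking out):
cache = {'c': 17, 'x': 45, 'item': 69}  # -> cache = {'c': 17, 'x': 45, 'item': 69}
out = len(cache)  # -> out = 3

Answer: 3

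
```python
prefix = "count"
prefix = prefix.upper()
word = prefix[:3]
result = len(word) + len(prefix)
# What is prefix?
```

Answer: 'COUNT'

Derivation:
Trace (tracking prefix):
prefix = 'count'  # -> prefix = 'count'
prefix = prefix.upper()  # -> prefix = 'COUNT'
word = prefix[:3]  # -> word = 'COU'
result = len(word) + len(prefix)  # -> result = 8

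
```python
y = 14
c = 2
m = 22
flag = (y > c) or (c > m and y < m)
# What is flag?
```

Trace (tracking flag):
y = 14  # -> y = 14
c = 2  # -> c = 2
m = 22  # -> m = 22
flag = y > c or (c > m and y < m)  # -> flag = True

Answer: True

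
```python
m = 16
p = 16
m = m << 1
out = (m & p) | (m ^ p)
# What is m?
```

Trace (tracking m):
m = 16  # -> m = 16
p = 16  # -> p = 16
m = m << 1  # -> m = 32
out = m & p | m ^ p  # -> out = 48

Answer: 32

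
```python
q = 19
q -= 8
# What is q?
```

Answer: 11

Derivation:
Trace (tracking q):
q = 19  # -> q = 19
q -= 8  # -> q = 11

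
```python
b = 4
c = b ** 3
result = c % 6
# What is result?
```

Answer: 4

Derivation:
Trace (tracking result):
b = 4  # -> b = 4
c = b ** 3  # -> c = 64
result = c % 6  # -> result = 4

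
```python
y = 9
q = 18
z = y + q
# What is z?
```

Trace (tracking z):
y = 9  # -> y = 9
q = 18  # -> q = 18
z = y + q  # -> z = 27

Answer: 27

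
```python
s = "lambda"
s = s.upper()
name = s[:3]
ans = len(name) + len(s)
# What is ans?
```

Answer: 9

Derivation:
Trace (tracking ans):
s = 'lambda'  # -> s = 'lambda'
s = s.upper()  # -> s = 'LAMBDA'
name = s[:3]  # -> name = 'LAM'
ans = len(name) + len(s)  # -> ans = 9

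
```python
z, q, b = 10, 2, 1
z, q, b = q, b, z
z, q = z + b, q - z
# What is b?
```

Trace (tracking b):
z, q, b = (10, 2, 1)  # -> z = 10, q = 2, b = 1
z, q, b = (q, b, z)  # -> z = 2, q = 1, b = 10
z, q = (z + b, q - z)  # -> z = 12, q = -1

Answer: 10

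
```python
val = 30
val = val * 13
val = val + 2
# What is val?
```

Answer: 392

Derivation:
Trace (tracking val):
val = 30  # -> val = 30
val = val * 13  # -> val = 390
val = val + 2  # -> val = 392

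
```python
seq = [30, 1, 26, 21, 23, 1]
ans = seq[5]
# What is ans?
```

Trace (tracking ans):
seq = [30, 1, 26, 21, 23, 1]  # -> seq = [30, 1, 26, 21, 23, 1]
ans = seq[5]  # -> ans = 1

Answer: 1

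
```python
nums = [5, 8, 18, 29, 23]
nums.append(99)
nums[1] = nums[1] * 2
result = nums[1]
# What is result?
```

Answer: 16

Derivation:
Trace (tracking result):
nums = [5, 8, 18, 29, 23]  # -> nums = [5, 8, 18, 29, 23]
nums.append(99)  # -> nums = [5, 8, 18, 29, 23, 99]
nums[1] = nums[1] * 2  # -> nums = [5, 16, 18, 29, 23, 99]
result = nums[1]  # -> result = 16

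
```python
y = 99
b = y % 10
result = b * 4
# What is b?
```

Trace (tracking b):
y = 99  # -> y = 99
b = y % 10  # -> b = 9
result = b * 4  # -> result = 36

Answer: 9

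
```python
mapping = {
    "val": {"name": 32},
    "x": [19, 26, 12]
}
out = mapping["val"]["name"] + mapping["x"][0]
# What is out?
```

Answer: 51

Derivation:
Trace (tracking out):
mapping = {'val': {'name': 32}, 'x': [19, 26, 12]}  # -> mapping = {'val': {'name': 32}, 'x': [19, 26, 12]}
out = mapping['val']['name'] + mapping['x'][0]  # -> out = 51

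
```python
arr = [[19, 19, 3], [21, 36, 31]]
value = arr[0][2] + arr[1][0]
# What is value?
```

Trace (tracking value):
arr = [[19, 19, 3], [21, 36, 31]]  # -> arr = [[19, 19, 3], [21, 36, 31]]
value = arr[0][2] + arr[1][0]  # -> value = 24

Answer: 24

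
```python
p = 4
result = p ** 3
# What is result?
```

Trace (tracking result):
p = 4  # -> p = 4
result = p ** 3  # -> result = 64

Answer: 64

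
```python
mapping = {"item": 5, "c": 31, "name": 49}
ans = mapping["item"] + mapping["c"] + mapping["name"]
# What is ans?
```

Answer: 85

Derivation:
Trace (tracking ans):
mapping = {'item': 5, 'c': 31, 'name': 49}  # -> mapping = {'item': 5, 'c': 31, 'name': 49}
ans = mapping['item'] + mapping['c'] + mapping['name']  # -> ans = 85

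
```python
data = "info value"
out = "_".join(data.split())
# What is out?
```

Trace (tracking out):
data = 'info value'  # -> data = 'info value'
out = '_'.join(data.split())  # -> out = 'info_value'

Answer: 'info_value'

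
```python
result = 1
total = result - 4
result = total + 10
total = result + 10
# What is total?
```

Trace (tracking total):
result = 1  # -> result = 1
total = result - 4  # -> total = -3
result = total + 10  # -> result = 7
total = result + 10  # -> total = 17

Answer: 17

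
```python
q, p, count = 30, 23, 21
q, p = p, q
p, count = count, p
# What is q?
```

Trace (tracking q):
q, p, count = (30, 23, 21)  # -> q = 30, p = 23, count = 21
q, p = (p, q)  # -> q = 23, p = 30
p, count = (count, p)  # -> p = 21, count = 30

Answer: 23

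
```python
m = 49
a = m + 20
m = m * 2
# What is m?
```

Answer: 98

Derivation:
Trace (tracking m):
m = 49  # -> m = 49
a = m + 20  # -> a = 69
m = m * 2  # -> m = 98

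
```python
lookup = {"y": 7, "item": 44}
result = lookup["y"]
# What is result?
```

Answer: 7

Derivation:
Trace (tracking result):
lookup = {'y': 7, 'item': 44}  # -> lookup = {'y': 7, 'item': 44}
result = lookup['y']  # -> result = 7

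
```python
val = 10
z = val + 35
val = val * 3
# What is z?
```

Trace (tracking z):
val = 10  # -> val = 10
z = val + 35  # -> z = 45
val = val * 3  # -> val = 30

Answer: 45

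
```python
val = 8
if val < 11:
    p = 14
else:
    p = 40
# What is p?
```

Trace (tracking p):
val = 8  # -> val = 8
if val < 11:  # condition is True
    p = 14  # -> p = 14

Answer: 14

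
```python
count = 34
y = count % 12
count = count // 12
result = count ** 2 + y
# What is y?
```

Answer: 10

Derivation:
Trace (tracking y):
count = 34  # -> count = 34
y = count % 12  # -> y = 10
count = count // 12  # -> count = 2
result = count ** 2 + y  # -> result = 14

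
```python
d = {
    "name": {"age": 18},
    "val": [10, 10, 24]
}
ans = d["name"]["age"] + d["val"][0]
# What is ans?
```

Trace (tracking ans):
d = {'name': {'age': 18}, 'val': [10, 10, 24]}  # -> d = {'name': {'age': 18}, 'val': [10, 10, 24]}
ans = d['name']['age'] + d['val'][0]  # -> ans = 28

Answer: 28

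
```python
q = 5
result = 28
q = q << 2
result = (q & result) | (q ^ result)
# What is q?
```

Trace (tracking q):
q = 5  # -> q = 5
result = 28  # -> result = 28
q = q << 2  # -> q = 20
result = q & result | q ^ result  # -> result = 28

Answer: 20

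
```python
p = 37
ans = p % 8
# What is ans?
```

Answer: 5

Derivation:
Trace (tracking ans):
p = 37  # -> p = 37
ans = p % 8  # -> ans = 5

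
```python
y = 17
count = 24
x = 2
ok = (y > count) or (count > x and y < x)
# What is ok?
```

Answer: False

Derivation:
Trace (tracking ok):
y = 17  # -> y = 17
count = 24  # -> count = 24
x = 2  # -> x = 2
ok = y > count or (count > x and y < x)  # -> ok = False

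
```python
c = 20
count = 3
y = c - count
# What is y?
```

Trace (tracking y):
c = 20  # -> c = 20
count = 3  # -> count = 3
y = c - count  # -> y = 17

Answer: 17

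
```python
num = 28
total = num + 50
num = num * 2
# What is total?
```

Answer: 78

Derivation:
Trace (tracking total):
num = 28  # -> num = 28
total = num + 50  # -> total = 78
num = num * 2  # -> num = 56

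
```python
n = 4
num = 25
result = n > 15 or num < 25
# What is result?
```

Trace (tracking result):
n = 4  # -> n = 4
num = 25  # -> num = 25
result = n > 15 or num < 25  # -> result = False

Answer: False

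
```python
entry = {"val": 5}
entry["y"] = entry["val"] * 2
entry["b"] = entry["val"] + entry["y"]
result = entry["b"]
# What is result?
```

Trace (tracking result):
entry = {'val': 5}  # -> entry = {'val': 5}
entry['y'] = entry['val'] * 2  # -> entry = {'val': 5, 'y': 10}
entry['b'] = entry['val'] + entry['y']  # -> entry = {'val': 5, 'y': 10, 'b': 15}
result = entry['b']  # -> result = 15

Answer: 15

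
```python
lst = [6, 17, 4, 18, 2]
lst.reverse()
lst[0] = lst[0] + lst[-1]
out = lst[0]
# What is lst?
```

Answer: [8, 18, 4, 17, 6]

Derivation:
Trace (tracking lst):
lst = [6, 17, 4, 18, 2]  # -> lst = [6, 17, 4, 18, 2]
lst.reverse()  # -> lst = [2, 18, 4, 17, 6]
lst[0] = lst[0] + lst[-1]  # -> lst = [8, 18, 4, 17, 6]
out = lst[0]  # -> out = 8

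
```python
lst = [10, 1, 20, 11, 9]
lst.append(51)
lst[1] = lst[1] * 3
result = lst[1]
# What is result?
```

Answer: 3

Derivation:
Trace (tracking result):
lst = [10, 1, 20, 11, 9]  # -> lst = [10, 1, 20, 11, 9]
lst.append(51)  # -> lst = [10, 1, 20, 11, 9, 51]
lst[1] = lst[1] * 3  # -> lst = [10, 3, 20, 11, 9, 51]
result = lst[1]  # -> result = 3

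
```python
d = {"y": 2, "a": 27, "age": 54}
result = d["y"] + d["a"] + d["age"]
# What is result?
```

Trace (tracking result):
d = {'y': 2, 'a': 27, 'age': 54}  # -> d = {'y': 2, 'a': 27, 'age': 54}
result = d['y'] + d['a'] + d['age']  # -> result = 83

Answer: 83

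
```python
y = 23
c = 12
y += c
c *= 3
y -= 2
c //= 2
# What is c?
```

Trace (tracking c):
y = 23  # -> y = 23
c = 12  # -> c = 12
y += c  # -> y = 35
c *= 3  # -> c = 36
y -= 2  # -> y = 33
c //= 2  # -> c = 18

Answer: 18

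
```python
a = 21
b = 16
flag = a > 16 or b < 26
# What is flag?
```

Answer: True

Derivation:
Trace (tracking flag):
a = 21  # -> a = 21
b = 16  # -> b = 16
flag = a > 16 or b < 26  # -> flag = True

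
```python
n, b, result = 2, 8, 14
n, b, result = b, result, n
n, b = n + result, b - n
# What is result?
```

Answer: 2

Derivation:
Trace (tracking result):
n, b, result = (2, 8, 14)  # -> n = 2, b = 8, result = 14
n, b, result = (b, result, n)  # -> n = 8, b = 14, result = 2
n, b = (n + result, b - n)  # -> n = 10, b = 6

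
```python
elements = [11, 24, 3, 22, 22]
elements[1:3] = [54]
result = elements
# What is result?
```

Trace (tracking result):
elements = [11, 24, 3, 22, 22]  # -> elements = [11, 24, 3, 22, 22]
elements[1:3] = [54]  # -> elements = [11, 54, 22, 22]
result = elements  # -> result = [11, 54, 22, 22]

Answer: [11, 54, 22, 22]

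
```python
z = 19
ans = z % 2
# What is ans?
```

Trace (tracking ans):
z = 19  # -> z = 19
ans = z % 2  # -> ans = 1

Answer: 1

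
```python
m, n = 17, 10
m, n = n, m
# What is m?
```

Trace (tracking m):
m, n = (17, 10)  # -> m = 17, n = 10
m, n = (n, m)  # -> m = 10, n = 17

Answer: 10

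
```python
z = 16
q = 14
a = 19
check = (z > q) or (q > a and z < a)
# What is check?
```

Trace (tracking check):
z = 16  # -> z = 16
q = 14  # -> q = 14
a = 19  # -> a = 19
check = z > q or (q > a and z < a)  # -> check = True

Answer: True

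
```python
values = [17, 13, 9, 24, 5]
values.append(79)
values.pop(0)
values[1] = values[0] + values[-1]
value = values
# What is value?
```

Answer: [13, 92, 24, 5, 79]

Derivation:
Trace (tracking value):
values = [17, 13, 9, 24, 5]  # -> values = [17, 13, 9, 24, 5]
values.append(79)  # -> values = [17, 13, 9, 24, 5, 79]
values.pop(0)  # -> values = [13, 9, 24, 5, 79]
values[1] = values[0] + values[-1]  # -> values = [13, 92, 24, 5, 79]
value = values  # -> value = [13, 92, 24, 5, 79]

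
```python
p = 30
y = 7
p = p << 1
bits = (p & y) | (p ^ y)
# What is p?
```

Trace (tracking p):
p = 30  # -> p = 30
y = 7  # -> y = 7
p = p << 1  # -> p = 60
bits = p & y | p ^ y  # -> bits = 63

Answer: 60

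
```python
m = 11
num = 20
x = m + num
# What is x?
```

Answer: 31

Derivation:
Trace (tracking x):
m = 11  # -> m = 11
num = 20  # -> num = 20
x = m + num  # -> x = 31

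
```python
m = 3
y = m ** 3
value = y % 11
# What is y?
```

Answer: 27

Derivation:
Trace (tracking y):
m = 3  # -> m = 3
y = m ** 3  # -> y = 27
value = y % 11  # -> value = 5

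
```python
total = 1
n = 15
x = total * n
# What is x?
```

Trace (tracking x):
total = 1  # -> total = 1
n = 15  # -> n = 15
x = total * n  # -> x = 15

Answer: 15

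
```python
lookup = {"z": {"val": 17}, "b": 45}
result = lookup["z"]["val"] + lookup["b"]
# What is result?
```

Trace (tracking result):
lookup = {'z': {'val': 17}, 'b': 45}  # -> lookup = {'z': {'val': 17}, 'b': 45}
result = lookup['z']['val'] + lookup['b']  # -> result = 62

Answer: 62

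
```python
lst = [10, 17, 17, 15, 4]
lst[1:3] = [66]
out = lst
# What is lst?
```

Answer: [10, 66, 15, 4]

Derivation:
Trace (tracking lst):
lst = [10, 17, 17, 15, 4]  # -> lst = [10, 17, 17, 15, 4]
lst[1:3] = [66]  # -> lst = [10, 66, 15, 4]
out = lst  # -> out = [10, 66, 15, 4]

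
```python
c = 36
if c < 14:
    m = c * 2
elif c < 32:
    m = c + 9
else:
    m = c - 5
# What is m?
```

Trace (tracking m):
c = 36  # -> c = 36
if c < 14:  # condition is False
elif c < 32:  # condition is False
else:
    m = c - 5  # -> m = 31

Answer: 31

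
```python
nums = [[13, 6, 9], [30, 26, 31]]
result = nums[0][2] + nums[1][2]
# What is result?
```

Answer: 40

Derivation:
Trace (tracking result):
nums = [[13, 6, 9], [30, 26, 31]]  # -> nums = [[13, 6, 9], [30, 26, 31]]
result = nums[0][2] + nums[1][2]  # -> result = 40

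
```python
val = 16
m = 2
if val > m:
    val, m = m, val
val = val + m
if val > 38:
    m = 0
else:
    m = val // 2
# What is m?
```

Trace (tracking m):
val = 16  # -> val = 16
m = 2  # -> m = 2
if val > m:  # condition is True
    val, m = (m, val)  # -> val = 2, m = 16
val = val + m  # -> val = 18
if val > 38:  # condition is False
else:
    m = val // 2  # -> m = 9

Answer: 9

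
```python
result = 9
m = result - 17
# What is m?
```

Trace (tracking m):
result = 9  # -> result = 9
m = result - 17  # -> m = -8

Answer: -8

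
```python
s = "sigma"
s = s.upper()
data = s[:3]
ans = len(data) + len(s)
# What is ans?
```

Answer: 8

Derivation:
Trace (tracking ans):
s = 'sigma'  # -> s = 'sigma'
s = s.upper()  # -> s = 'SIGMA'
data = s[:3]  # -> data = 'SIG'
ans = len(data) + len(s)  # -> ans = 8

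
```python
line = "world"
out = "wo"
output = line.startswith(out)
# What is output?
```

Answer: True

Derivation:
Trace (tracking output):
line = 'world'  # -> line = 'world'
out = 'wo'  # -> out = 'wo'
output = line.startswith(out)  # -> output = True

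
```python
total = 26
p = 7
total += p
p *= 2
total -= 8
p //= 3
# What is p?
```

Answer: 4

Derivation:
Trace (tracking p):
total = 26  # -> total = 26
p = 7  # -> p = 7
total += p  # -> total = 33
p *= 2  # -> p = 14
total -= 8  # -> total = 25
p //= 3  # -> p = 4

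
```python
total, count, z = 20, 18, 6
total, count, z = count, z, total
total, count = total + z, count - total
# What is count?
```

Answer: -12

Derivation:
Trace (tracking count):
total, count, z = (20, 18, 6)  # -> total = 20, count = 18, z = 6
total, count, z = (count, z, total)  # -> total = 18, count = 6, z = 20
total, count = (total + z, count - total)  # -> total = 38, count = -12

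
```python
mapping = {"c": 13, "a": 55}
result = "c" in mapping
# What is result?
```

Trace (tracking result):
mapping = {'c': 13, 'a': 55}  # -> mapping = {'c': 13, 'a': 55}
result = 'c' in mapping  # -> result = True

Answer: True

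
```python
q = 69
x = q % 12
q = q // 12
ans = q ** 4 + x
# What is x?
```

Trace (tracking x):
q = 69  # -> q = 69
x = q % 12  # -> x = 9
q = q // 12  # -> q = 5
ans = q ** 4 + x  # -> ans = 634

Answer: 9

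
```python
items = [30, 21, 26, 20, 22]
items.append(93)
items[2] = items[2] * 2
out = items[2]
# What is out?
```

Trace (tracking out):
items = [30, 21, 26, 20, 22]  # -> items = [30, 21, 26, 20, 22]
items.append(93)  # -> items = [30, 21, 26, 20, 22, 93]
items[2] = items[2] * 2  # -> items = [30, 21, 52, 20, 22, 93]
out = items[2]  # -> out = 52

Answer: 52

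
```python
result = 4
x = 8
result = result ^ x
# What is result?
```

Answer: 12

Derivation:
Trace (tracking result):
result = 4  # -> result = 4
x = 8  # -> x = 8
result = result ^ x  # -> result = 12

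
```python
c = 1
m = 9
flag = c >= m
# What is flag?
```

Trace (tracking flag):
c = 1  # -> c = 1
m = 9  # -> m = 9
flag = c >= m  # -> flag = False

Answer: False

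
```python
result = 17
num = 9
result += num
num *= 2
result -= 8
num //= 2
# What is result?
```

Answer: 18

Derivation:
Trace (tracking result):
result = 17  # -> result = 17
num = 9  # -> num = 9
result += num  # -> result = 26
num *= 2  # -> num = 18
result -= 8  # -> result = 18
num //= 2  # -> num = 9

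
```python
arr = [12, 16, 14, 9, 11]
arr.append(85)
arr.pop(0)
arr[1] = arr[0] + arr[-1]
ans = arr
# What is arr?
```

Trace (tracking arr):
arr = [12, 16, 14, 9, 11]  # -> arr = [12, 16, 14, 9, 11]
arr.append(85)  # -> arr = [12, 16, 14, 9, 11, 85]
arr.pop(0)  # -> arr = [16, 14, 9, 11, 85]
arr[1] = arr[0] + arr[-1]  # -> arr = [16, 101, 9, 11, 85]
ans = arr  # -> ans = [16, 101, 9, 11, 85]

Answer: [16, 101, 9, 11, 85]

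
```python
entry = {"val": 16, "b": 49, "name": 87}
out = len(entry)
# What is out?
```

Trace (tracking out):
entry = {'val': 16, 'b': 49, 'name': 87}  # -> entry = {'val': 16, 'b': 49, 'name': 87}
out = len(entry)  # -> out = 3

Answer: 3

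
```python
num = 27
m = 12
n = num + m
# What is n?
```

Answer: 39

Derivation:
Trace (tracking n):
num = 27  # -> num = 27
m = 12  # -> m = 12
n = num + m  # -> n = 39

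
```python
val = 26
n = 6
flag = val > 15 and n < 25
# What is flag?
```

Trace (tracking flag):
val = 26  # -> val = 26
n = 6  # -> n = 6
flag = val > 15 and n < 25  # -> flag = True

Answer: True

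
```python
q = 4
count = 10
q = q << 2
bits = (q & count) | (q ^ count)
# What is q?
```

Answer: 16

Derivation:
Trace (tracking q):
q = 4  # -> q = 4
count = 10  # -> count = 10
q = q << 2  # -> q = 16
bits = q & count | q ^ count  # -> bits = 26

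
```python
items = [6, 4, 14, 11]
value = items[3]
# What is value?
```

Trace (tracking value):
items = [6, 4, 14, 11]  # -> items = [6, 4, 14, 11]
value = items[3]  # -> value = 11

Answer: 11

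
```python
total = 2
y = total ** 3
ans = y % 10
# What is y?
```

Trace (tracking y):
total = 2  # -> total = 2
y = total ** 3  # -> y = 8
ans = y % 10  # -> ans = 8

Answer: 8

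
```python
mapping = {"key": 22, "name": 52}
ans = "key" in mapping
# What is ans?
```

Trace (tracking ans):
mapping = {'key': 22, 'name': 52}  # -> mapping = {'key': 22, 'name': 52}
ans = 'key' in mapping  # -> ans = True

Answer: True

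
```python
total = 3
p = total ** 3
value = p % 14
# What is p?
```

Answer: 27

Derivation:
Trace (tracking p):
total = 3  # -> total = 3
p = total ** 3  # -> p = 27
value = p % 14  # -> value = 13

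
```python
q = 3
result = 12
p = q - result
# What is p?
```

Answer: -9

Derivation:
Trace (tracking p):
q = 3  # -> q = 3
result = 12  # -> result = 12
p = q - result  # -> p = -9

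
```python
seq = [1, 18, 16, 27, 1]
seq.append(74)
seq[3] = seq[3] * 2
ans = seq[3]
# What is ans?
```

Answer: 54

Derivation:
Trace (tracking ans):
seq = [1, 18, 16, 27, 1]  # -> seq = [1, 18, 16, 27, 1]
seq.append(74)  # -> seq = [1, 18, 16, 27, 1, 74]
seq[3] = seq[3] * 2  # -> seq = [1, 18, 16, 54, 1, 74]
ans = seq[3]  # -> ans = 54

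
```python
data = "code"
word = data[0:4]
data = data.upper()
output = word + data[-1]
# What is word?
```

Trace (tracking word):
data = 'code'  # -> data = 'code'
word = data[0:4]  # -> word = 'code'
data = data.upper()  # -> data = 'CODE'
output = word + data[-1]  # -> output = 'codeE'

Answer: 'code'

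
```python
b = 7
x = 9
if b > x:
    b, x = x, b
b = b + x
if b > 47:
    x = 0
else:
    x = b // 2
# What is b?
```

Trace (tracking b):
b = 7  # -> b = 7
x = 9  # -> x = 9
if b > x:  # condition is False
b = b + x  # -> b = 16
if b > 47:  # condition is False
else:
    x = b // 2  # -> x = 8

Answer: 16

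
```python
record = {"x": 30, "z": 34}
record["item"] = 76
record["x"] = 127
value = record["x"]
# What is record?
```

Trace (tracking record):
record = {'x': 30, 'z': 34}  # -> record = {'x': 30, 'z': 34}
record['item'] = 76  # -> record = {'x': 30, 'z': 34, 'item': 76}
record['x'] = 127  # -> record = {'x': 127, 'z': 34, 'item': 76}
value = record['x']  # -> value = 127

Answer: {'x': 127, 'z': 34, 'item': 76}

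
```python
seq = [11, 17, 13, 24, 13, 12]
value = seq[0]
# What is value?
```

Trace (tracking value):
seq = [11, 17, 13, 24, 13, 12]  # -> seq = [11, 17, 13, 24, 13, 12]
value = seq[0]  # -> value = 11

Answer: 11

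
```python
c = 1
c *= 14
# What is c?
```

Answer: 14

Derivation:
Trace (tracking c):
c = 1  # -> c = 1
c *= 14  # -> c = 14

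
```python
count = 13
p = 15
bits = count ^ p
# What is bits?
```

Answer: 2

Derivation:
Trace (tracking bits):
count = 13  # -> count = 13
p = 15  # -> p = 15
bits = count ^ p  # -> bits = 2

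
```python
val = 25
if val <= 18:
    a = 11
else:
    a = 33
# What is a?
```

Answer: 33

Derivation:
Trace (tracking a):
val = 25  # -> val = 25
if val <= 18:  # condition is False
else:
    a = 33  # -> a = 33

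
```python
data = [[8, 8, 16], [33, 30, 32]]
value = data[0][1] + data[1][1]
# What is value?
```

Answer: 38

Derivation:
Trace (tracking value):
data = [[8, 8, 16], [33, 30, 32]]  # -> data = [[8, 8, 16], [33, 30, 32]]
value = data[0][1] + data[1][1]  # -> value = 38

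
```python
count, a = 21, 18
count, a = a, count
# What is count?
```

Trace (tracking count):
count, a = (21, 18)  # -> count = 21, a = 18
count, a = (a, count)  # -> count = 18, a = 21

Answer: 18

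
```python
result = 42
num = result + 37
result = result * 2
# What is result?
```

Trace (tracking result):
result = 42  # -> result = 42
num = result + 37  # -> num = 79
result = result * 2  # -> result = 84

Answer: 84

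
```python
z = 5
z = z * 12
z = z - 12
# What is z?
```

Trace (tracking z):
z = 5  # -> z = 5
z = z * 12  # -> z = 60
z = z - 12  # -> z = 48

Answer: 48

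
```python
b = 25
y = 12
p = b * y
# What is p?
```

Trace (tracking p):
b = 25  # -> b = 25
y = 12  # -> y = 12
p = b * y  # -> p = 300

Answer: 300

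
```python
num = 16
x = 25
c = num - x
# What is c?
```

Answer: -9

Derivation:
Trace (tracking c):
num = 16  # -> num = 16
x = 25  # -> x = 25
c = num - x  # -> c = -9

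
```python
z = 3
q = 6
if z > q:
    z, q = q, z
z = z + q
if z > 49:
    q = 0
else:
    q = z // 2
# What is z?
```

Trace (tracking z):
z = 3  # -> z = 3
q = 6  # -> q = 6
if z > q:  # condition is False
z = z + q  # -> z = 9
if z > 49:  # condition is False
else:
    q = z // 2  # -> q = 4

Answer: 9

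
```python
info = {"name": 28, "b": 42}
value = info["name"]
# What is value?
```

Trace (tracking value):
info = {'name': 28, 'b': 42}  # -> info = {'name': 28, 'b': 42}
value = info['name']  # -> value = 28

Answer: 28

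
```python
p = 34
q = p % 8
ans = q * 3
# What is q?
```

Answer: 2

Derivation:
Trace (tracking q):
p = 34  # -> p = 34
q = p % 8  # -> q = 2
ans = q * 3  # -> ans = 6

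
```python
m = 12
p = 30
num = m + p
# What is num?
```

Answer: 42

Derivation:
Trace (tracking num):
m = 12  # -> m = 12
p = 30  # -> p = 30
num = m + p  # -> num = 42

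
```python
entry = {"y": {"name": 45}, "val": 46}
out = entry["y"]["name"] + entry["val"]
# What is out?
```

Answer: 91

Derivation:
Trace (tracking out):
entry = {'y': {'name': 45}, 'val': 46}  # -> entry = {'y': {'name': 45}, 'val': 46}
out = entry['y']['name'] + entry['val']  # -> out = 91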